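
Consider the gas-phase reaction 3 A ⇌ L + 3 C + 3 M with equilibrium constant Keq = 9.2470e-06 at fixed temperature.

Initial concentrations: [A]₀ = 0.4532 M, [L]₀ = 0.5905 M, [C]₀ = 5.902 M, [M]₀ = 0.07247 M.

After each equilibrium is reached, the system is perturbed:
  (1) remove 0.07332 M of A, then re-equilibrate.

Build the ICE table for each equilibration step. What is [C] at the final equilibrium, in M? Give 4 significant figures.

[C]_eq = 5.831 M

Q₀ = 0.4964 vs Keq = 9.2470e-06 ⇒ Q>K, reverse
Step 1:
                   A          L          C          M
  Initial     0.4532     0.5905      5.902    0.07247
  Change     0.07019    -0.0234   -0.07019   -0.07019
  Equil       0.5234     0.5671      5.832   0.002276
  solve Keq expr → x = -0.0234; check Q = 9.2470e-06
Then remove 0.07332 M of A.
Step 2:
                   A          L          C          M
  Initial     0.4501     0.5671      5.832   0.002276
  Change  3.1720e-04 -1.0573e-04 -3.1720e-04 -3.1720e-04
  Equil       0.4504      0.567      5.831   0.001959
  solve Keq expr → x = -1.0573e-04; check Q = 9.2470e-06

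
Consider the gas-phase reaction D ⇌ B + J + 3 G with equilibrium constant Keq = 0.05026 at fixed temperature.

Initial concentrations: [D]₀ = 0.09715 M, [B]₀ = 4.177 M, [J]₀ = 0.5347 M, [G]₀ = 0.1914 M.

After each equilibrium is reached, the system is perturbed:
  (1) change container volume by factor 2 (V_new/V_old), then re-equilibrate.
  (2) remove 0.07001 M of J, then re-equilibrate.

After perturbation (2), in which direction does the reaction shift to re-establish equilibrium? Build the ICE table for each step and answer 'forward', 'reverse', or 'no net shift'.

Direction: forward

Q₀ = 0.1612 vs Keq = 0.05026 ⇒ Q>K, reverse
Step 1:
                   D          B          J          G
  Initial    0.09715      4.177     0.5347     0.1914
  Change     0.01751   -0.01751   -0.01751   -0.05252
  Equil       0.1147      4.159     0.5172     0.1389
  solve Keq expr → x = -0.01751; check Q = 0.05026
Then change container volume by factor 2 (V_new/V_old).
Step 2:
                   D          B          J          G
  Initial    0.05733       2.08     0.2586    0.06944
  Change    -0.02396    0.02396    0.02396    0.07187
  Equil      0.03337      2.104     0.2826     0.1413
  solve Keq expr → x = 0.02396; check Q = 0.05026
Then remove 0.07001 M of J.
Step 3:
                   D          B          J          G
  Initial    0.03337      2.104     0.2125     0.1413
  Change   -0.002896   0.002896   0.002896   0.008689
  Equil      0.03048      2.107     0.2154       0.15
  solve Keq expr → x = 0.002896; check Q = 0.05026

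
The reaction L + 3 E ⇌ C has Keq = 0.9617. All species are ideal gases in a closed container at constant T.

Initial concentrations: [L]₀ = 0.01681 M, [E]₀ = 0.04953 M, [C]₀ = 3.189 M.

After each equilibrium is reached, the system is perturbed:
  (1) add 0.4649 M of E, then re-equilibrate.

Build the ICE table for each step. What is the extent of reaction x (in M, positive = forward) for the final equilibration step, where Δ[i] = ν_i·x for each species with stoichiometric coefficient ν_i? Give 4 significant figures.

x = 0.1063 M

Q₀ = 1.5613e+06 vs Keq = 0.9617 ⇒ Q>K, reverse
Step 1:
                    L           E           C
  init        0.01681     0.04953       3.189
  Δ            0.5481       1.644     -0.5481
  eq           0.5649       1.694       2.641
  solve Keq expr → x = -0.5481; check Q = 0.9617
Then add 0.4649 M of E.
Step 2:
                    L           E           C
  init         0.5649       2.159       2.641
  Δ           -0.1063     -0.3189      0.1063
  eq           0.4586        1.84       2.747
  solve Keq expr → x = 0.1063; check Q = 0.9617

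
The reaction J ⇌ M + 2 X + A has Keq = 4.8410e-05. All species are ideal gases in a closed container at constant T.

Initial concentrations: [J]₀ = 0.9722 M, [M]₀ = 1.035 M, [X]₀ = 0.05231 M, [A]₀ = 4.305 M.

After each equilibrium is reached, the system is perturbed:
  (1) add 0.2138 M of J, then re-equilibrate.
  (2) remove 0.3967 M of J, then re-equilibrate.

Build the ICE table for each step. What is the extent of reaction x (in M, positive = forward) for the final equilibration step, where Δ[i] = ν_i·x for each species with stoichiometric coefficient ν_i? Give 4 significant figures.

x = -3.3078e-04 M

Q₀ = 0.01254 vs Keq = 4.8410e-05 ⇒ Q>K, reverse
Step 1:
                  J         M         X         A
  Initial    0.9722     1.035   0.05231     4.305
  Change    0.02449  -0.02449  -0.04897  -0.02449
  Equil      0.9967     1.011   0.00334     4.281
  solve Keq expr → x = -0.02449; check Q = 4.8410e-05
Then add 0.2138 M of J.
Step 2:
                  J         M         X         A
  Initial      1.21     1.011   0.00334     4.281
  Change  -1.7009e-04 1.7009e-04 3.4019e-04 1.7009e-04
  Equil        1.21     1.011   0.00368     4.281
  solve Keq expr → x = 1.7009e-04; check Q = 4.8410e-05
Then remove 0.3967 M of J.
Step 3:
                  J         M         X         A
  Initial    0.8136     1.011   0.00368     4.281
  Change  3.3078e-04 -3.3078e-04 -6.6156e-04 -3.3078e-04
  Equil      0.8139      1.01  0.003018      4.28
  solve Keq expr → x = -3.3078e-04; check Q = 4.8410e-05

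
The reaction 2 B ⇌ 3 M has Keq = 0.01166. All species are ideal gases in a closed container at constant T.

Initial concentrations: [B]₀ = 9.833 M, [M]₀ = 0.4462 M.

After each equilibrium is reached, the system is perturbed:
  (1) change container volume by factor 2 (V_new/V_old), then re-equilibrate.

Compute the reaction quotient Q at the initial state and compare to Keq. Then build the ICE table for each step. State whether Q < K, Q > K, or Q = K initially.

Q₀ = 9.1879e-04; Q < K (proceeds forward)

Q₀ = 9.1879e-04 vs Keq = 0.01166 ⇒ Q<K, forward
Step 1:
                   B          M
  I            9.833     0.4462
  C          -0.3785     0.5677
  E            9.455      1.014
  solve Keq expr → x = 0.1892; check Q = 0.01166
Then change container volume by factor 2 (V_new/V_old).
Step 2:
                   B          M
  I            4.727     0.5069
  C         -0.08285     0.1243
  E            4.644     0.6312
  solve Keq expr → x = 0.04143; check Q = 0.01166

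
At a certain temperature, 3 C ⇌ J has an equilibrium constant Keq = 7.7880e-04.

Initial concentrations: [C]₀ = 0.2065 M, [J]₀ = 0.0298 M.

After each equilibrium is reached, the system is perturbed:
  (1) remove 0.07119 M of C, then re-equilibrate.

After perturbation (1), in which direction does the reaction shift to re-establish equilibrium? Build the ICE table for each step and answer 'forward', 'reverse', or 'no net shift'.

Direction: reverse

Q₀ = 3.384 vs Keq = 7.7880e-04 ⇒ Q>K, reverse
Step 1:
                    C           J
  init         0.2065      0.0298
  Δ           0.08934    -0.02978
  eq           0.2958  2.0165e-05
  solve Keq expr → x = -0.02978; check Q = 7.7880e-04
Then remove 0.07119 M of C.
Step 2:
                    C           J
  init         0.2246  2.0165e-05
  Δ        3.3994e-05 -1.1331e-05
  eq           0.2247  8.8336e-06
  solve Keq expr → x = -1.1331e-05; check Q = 7.7880e-04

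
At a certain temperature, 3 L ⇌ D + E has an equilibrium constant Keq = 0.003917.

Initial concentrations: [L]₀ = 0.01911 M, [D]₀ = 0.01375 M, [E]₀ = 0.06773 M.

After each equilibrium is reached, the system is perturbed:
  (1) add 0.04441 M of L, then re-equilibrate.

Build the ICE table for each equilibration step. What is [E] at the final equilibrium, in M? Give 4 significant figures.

Q₀ = 133.4 vs Keq = 0.003917 ⇒ Q>K, reverse
Step 1:
                    L           D           E
  init        0.01911     0.01375     0.06773
  Δ            0.0412    -0.01373    -0.01373
  eq          0.06031  1.5915e-05       0.054
  solve Keq expr → x = -0.01373; check Q = 0.003917
Then add 0.04441 M of L.
Step 2:
                    L           D           E
  init         0.1047  1.5915e-05       0.054
  Δ       -2.0045e-04  6.6817e-05  6.6817e-05
  eq           0.1045  8.2733e-05     0.05406
  solve Keq expr → x = 6.6817e-05; check Q = 0.003917

[E]_eq = 0.05406 M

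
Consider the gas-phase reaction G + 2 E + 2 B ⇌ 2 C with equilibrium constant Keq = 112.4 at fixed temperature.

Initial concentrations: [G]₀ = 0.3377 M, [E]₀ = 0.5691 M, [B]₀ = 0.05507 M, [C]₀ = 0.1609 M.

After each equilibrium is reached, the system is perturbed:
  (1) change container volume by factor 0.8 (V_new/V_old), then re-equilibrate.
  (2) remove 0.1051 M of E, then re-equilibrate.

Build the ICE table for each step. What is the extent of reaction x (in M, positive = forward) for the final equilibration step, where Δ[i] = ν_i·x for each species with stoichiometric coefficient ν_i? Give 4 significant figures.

Q₀ = 78.05 vs Keq = 112.4 ⇒ Q<K, forward
Step 1:
                   G          E          B          C
  init        0.3377     0.5691    0.05507     0.1609
  Δ        -0.003264  -0.006529  -0.006529   0.006529
  eq          0.3344     0.5626    0.04854     0.1674
  solve Keq expr → x = 0.003264; check Q = 112.4
Then change container volume by factor 0.8 (V_new/V_old).
Step 2:
                   G          E          B          C
  init         0.418     0.7032    0.06068     0.2093
  Δ        -0.006624   -0.01325   -0.01325    0.01325
  eq          0.4114       0.69    0.04743     0.2225
  solve Keq expr → x = 0.006624; check Q = 112.4
Then remove 0.1051 M of E.
Step 3:
                   G          E          B          C
  init        0.4114     0.5849    0.04743     0.2225
  Δ         0.003097   0.006194   0.006194  -0.006194
  eq          0.4145     0.5911    0.05362     0.2163
  solve Keq expr → x = -0.003097; check Q = 112.4

x = -0.003097 M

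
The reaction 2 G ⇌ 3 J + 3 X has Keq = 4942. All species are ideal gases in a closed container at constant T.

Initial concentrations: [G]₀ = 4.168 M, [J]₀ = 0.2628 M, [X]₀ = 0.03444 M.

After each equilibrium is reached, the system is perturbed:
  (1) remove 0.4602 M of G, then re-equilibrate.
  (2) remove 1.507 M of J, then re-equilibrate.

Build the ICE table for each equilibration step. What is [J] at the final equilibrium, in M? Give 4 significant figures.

Q₀ = 4.2679e-08 vs Keq = 4942 ⇒ Q<K, forward
Step 1:
                   G          J          X
  I            4.168     0.2628    0.03444
  C           -2.889      4.333      4.333
  E            1.279      4.596      4.368
  solve Keq expr → x = 1.444; check Q = 4942
Then remove 0.4602 M of G.
Step 2:
                   G          J          X
  I           0.8191      4.596      4.368
  C           0.2094    -0.3142    -0.3142
  E            1.029      4.282      4.053
  solve Keq expr → x = -0.1047; check Q = 4942
Then remove 1.507 M of J.
Step 3:
                   G          J          X
  I            1.029      2.775      4.053
  C          -0.2696     0.4044     0.4044
  E           0.7589      3.179      4.458
  solve Keq expr → x = 0.1348; check Q = 4942

[J]_eq = 3.179 M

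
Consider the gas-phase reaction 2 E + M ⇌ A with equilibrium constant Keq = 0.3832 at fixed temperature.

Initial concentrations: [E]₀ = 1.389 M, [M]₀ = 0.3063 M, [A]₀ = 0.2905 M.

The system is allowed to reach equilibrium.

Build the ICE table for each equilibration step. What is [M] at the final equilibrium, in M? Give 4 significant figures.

Q₀ = 0.4916 vs Keq = 0.3832 ⇒ Q>K, reverse
Step 1:
                   E          M          A
  Initial      1.389     0.3063     0.2905
  Change     0.05207    0.02603   -0.02603
  Equil        1.441     0.3323     0.2645
  solve Keq expr → x = -0.02603; check Q = 0.3832

[M]_eq = 0.3323 M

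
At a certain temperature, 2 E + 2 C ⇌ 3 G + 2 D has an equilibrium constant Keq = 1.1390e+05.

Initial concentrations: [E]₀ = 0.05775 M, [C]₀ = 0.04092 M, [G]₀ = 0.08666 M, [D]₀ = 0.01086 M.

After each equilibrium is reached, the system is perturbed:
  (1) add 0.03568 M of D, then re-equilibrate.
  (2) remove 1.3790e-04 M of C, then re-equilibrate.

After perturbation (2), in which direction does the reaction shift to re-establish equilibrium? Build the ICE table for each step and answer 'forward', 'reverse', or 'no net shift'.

Q₀ = 0.01374 vs Keq = 1.1390e+05 ⇒ Q<K, forward
Step 1:
                    E           C           G           D
  init        0.05775     0.04092     0.08666     0.01086
  Δ          -0.04042    -0.04042     0.06064     0.04042
  eq          0.01733  4.9581e-04      0.1473     0.05128
  solve Keq expr → x = 0.02021; check Q = 1.1390e+05
Then add 0.03568 M of D.
Step 2:
                    E           C           G           D
  init        0.01733  4.9581e-04      0.1473     0.08696
  Δ        3.2248e-04  3.2248e-04 -4.8372e-04 -3.2248e-04
  eq          0.01765  8.1829e-04      0.1468     0.08664
  solve Keq expr → x = -1.6124e-04; check Q = 1.1390e+05
Then remove 1.3790e-04 M of C.
Step 3:
                    E           C           G           D
  init        0.01765  6.8039e-04      0.1468     0.08664
  Δ        1.2914e-04  1.2914e-04 -1.9371e-04 -1.2914e-04
  eq          0.01778  8.0953e-04      0.1466     0.08651
  solve Keq expr → x = -6.4570e-05; check Q = 1.1390e+05

Direction: reverse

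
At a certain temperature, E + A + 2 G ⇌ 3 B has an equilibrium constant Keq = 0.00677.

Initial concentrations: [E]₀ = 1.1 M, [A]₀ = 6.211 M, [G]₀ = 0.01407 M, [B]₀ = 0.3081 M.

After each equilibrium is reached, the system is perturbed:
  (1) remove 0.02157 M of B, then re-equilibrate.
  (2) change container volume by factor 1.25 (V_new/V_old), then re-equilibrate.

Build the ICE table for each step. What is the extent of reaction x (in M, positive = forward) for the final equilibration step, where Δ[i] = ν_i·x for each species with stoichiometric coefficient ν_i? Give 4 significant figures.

x = -0.001449 M

Q₀ = 21.62 vs Keq = 0.00677 ⇒ Q>K, reverse
Step 1:
                    E           A           G           B
  init            1.1       6.211     0.01407      0.3081
  Δ           0.06808     0.06808      0.1362     -0.2042
  eq            1.168       6.279      0.1502      0.1039
  solve Keq expr → x = -0.06808; check Q = 0.00677
Then remove 0.02157 M of B.
Step 2:
                    E           A           G           B
  init          1.168       6.279      0.1502      0.0823
  Δ         -0.005438   -0.005438    -0.01088     0.01631
  eq            1.163       6.274      0.1393     0.09861
  solve Keq expr → x = 0.005438; check Q = 0.00677
Then change container volume by factor 1.25 (V_new/V_old).
Step 3:
                    E           A           G           B
  init         0.9301       5.019      0.1115     0.07889
  Δ          0.001449    0.001449    0.002897   -0.004346
  eq           0.9316        5.02      0.1144     0.07454
  solve Keq expr → x = -0.001449; check Q = 0.00677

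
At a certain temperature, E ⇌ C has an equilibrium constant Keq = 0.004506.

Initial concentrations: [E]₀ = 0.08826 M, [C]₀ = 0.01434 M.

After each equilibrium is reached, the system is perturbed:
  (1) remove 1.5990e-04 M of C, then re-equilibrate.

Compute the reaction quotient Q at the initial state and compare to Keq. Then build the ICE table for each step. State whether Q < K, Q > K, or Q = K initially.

Q₀ = 0.1625; Q > K (proceeds reverse)

Q₀ = 0.1625 vs Keq = 0.004506 ⇒ Q>K, reverse
Step 1:
                  E         C
  I         0.08826   0.01434
  C         0.01388  -0.01388
  E          0.1021 4.6024e-04
  solve Keq expr → x = -0.01388; check Q = 0.004506
Then remove 1.5990e-04 M of C.
Step 2:
                  E         C
  I          0.1021 3.0034e-04
  C       -1.5918e-04 1.5918e-04
  E           0.102 4.5952e-04
  solve Keq expr → x = 1.5918e-04; check Q = 0.004506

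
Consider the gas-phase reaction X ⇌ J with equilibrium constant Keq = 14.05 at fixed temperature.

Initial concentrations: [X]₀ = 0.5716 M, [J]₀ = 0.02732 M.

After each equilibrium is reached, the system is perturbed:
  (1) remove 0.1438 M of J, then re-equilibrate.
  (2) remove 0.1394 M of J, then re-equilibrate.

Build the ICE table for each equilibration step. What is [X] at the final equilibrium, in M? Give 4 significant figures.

Q₀ = 0.0478 vs Keq = 14.05 ⇒ Q<K, forward
Step 1:
                  X         J
  I          0.5716   0.02732
  C         -0.5318    0.5318
  E          0.0398    0.5591
  solve Keq expr → x = 0.5318; check Q = 14.05
Then remove 0.1438 M of J.
Step 2:
                  X         J
  I          0.0398    0.4153
  C       -0.009555  0.009555
  E         0.03024    0.4249
  solve Keq expr → x = 0.009555; check Q = 14.05
Then remove 0.1394 M of J.
Step 3:
                  X         J
  I         0.03024    0.2855
  C       -0.009262  0.009262
  E         0.02098    0.2947
  solve Keq expr → x = 0.009262; check Q = 14.05

[X]_eq = 0.02098 M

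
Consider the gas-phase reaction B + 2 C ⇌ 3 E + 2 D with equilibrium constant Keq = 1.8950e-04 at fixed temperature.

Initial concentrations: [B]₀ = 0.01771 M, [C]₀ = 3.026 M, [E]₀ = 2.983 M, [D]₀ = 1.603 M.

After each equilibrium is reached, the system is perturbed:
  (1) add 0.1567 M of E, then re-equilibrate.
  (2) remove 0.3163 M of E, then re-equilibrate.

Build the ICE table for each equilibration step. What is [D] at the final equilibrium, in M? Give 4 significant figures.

Q₀ = 420.6 vs Keq = 1.8950e-04 ⇒ Q>K, reverse
Step 1:
                   B          C          E          D
  Initial    0.01771      3.026      2.983      1.603
  Change       0.756      1.512     -2.268     -1.512
  Equil       0.7738      4.538     0.7149    0.09091
  solve Keq expr → x = -0.756; check Q = 1.8950e-04
Then add 0.1567 M of E.
Step 2:
                   B          C          E          D
  Initial     0.7738      4.538     0.8716    0.09091
  Change    0.009579    0.01916   -0.02874   -0.01916
  Equil       0.7833      4.557     0.8428    0.07176
  solve Keq expr → x = -0.009579; check Q = 1.8950e-04
Then remove 0.3163 M of E.
Step 3:
                   B          C          E          D
  Initial     0.7833      4.557     0.5265    0.07176
  Change    -0.02302   -0.04605    0.06907    0.04605
  Equil       0.7603      4.511     0.5956     0.1178
  solve Keq expr → x = 0.02302; check Q = 1.8950e-04

[D]_eq = 0.1178 M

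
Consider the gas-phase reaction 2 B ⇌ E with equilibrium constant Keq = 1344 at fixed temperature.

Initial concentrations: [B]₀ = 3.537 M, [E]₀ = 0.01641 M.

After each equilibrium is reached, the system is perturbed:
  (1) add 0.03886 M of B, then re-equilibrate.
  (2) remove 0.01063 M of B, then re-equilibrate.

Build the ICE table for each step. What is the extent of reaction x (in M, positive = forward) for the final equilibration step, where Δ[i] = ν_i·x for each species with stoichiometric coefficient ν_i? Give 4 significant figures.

Q₀ = 0.001312 vs Keq = 1344 ⇒ Q<K, forward
Step 1:
                   B          E
  init         3.537    0.01641
  Δ           -3.501       1.75
  eq         0.03626      1.767
  solve Keq expr → x = 1.75; check Q = 1344
Then add 0.03886 M of B.
Step 2:
                   B          E
  init       0.07512      1.767
  Δ         -0.03866    0.01933
  eq         0.03645      1.786
  solve Keq expr → x = 0.01933; check Q = 1344
Then remove 0.01063 M of B.
Step 3:
                   B          E
  init       0.02582      1.786
  Δ          0.01058  -0.005288
  eq          0.0364      1.781
  solve Keq expr → x = -0.005288; check Q = 1344

x = -0.005288 M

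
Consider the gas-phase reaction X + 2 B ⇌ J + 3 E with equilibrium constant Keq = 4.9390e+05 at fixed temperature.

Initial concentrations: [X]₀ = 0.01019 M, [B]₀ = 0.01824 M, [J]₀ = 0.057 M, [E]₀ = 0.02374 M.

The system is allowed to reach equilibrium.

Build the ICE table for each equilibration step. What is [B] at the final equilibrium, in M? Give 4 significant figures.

Q₀ = 0.225 vs Keq = 4.9390e+05 ⇒ Q<K, forward
Step 1:
                  X         B         J         E
  Initial   0.01019   0.01824     0.057   0.02374
  Change  -0.009058  -0.01812  0.009058   0.02717
  Equil    0.001132 1.2485e-04   0.06606   0.05091
  solve Keq expr → x = 0.009058; check Q = 4.9390e+05

[B]_eq = 1.2485e-04 M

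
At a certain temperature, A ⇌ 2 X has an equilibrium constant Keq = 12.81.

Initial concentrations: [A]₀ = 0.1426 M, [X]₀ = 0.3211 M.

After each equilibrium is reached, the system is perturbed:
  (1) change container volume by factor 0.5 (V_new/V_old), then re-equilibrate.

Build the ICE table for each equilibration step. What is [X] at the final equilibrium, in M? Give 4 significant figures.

[X]_eq = 1.043 M

Q₀ = 0.723 vs Keq = 12.81 ⇒ Q<K, forward
Step 1:
                  A         X
  init       0.1426    0.3211
  Δ         -0.1183    0.2366
  eq        0.02428    0.5577
  solve Keq expr → x = 0.1183; check Q = 12.81
Then change container volume by factor 0.5 (V_new/V_old).
Step 2:
                  A         X
  init      0.04857     1.115
  Δ         0.03633  -0.07265
  eq        0.08489     1.043
  solve Keq expr → x = -0.03633; check Q = 12.81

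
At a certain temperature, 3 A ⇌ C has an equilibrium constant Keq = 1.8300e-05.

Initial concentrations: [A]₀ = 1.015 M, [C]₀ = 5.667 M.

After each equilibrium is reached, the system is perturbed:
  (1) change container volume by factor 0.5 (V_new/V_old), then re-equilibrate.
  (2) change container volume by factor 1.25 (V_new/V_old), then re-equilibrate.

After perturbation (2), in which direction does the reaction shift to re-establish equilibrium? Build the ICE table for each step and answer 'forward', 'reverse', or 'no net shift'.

Direction: reverse

Q₀ = 5.419 vs Keq = 1.8300e-05 ⇒ Q>K, reverse
Step 1:
                    A           C
  I             1.015       5.667
  C              16.7      -5.565
  E             17.71      0.1017
  solve Keq expr → x = -5.565; check Q = 1.8300e-05
Then change container volume by factor 0.5 (V_new/V_old).
Step 2:
                    A           C
  I             35.42      0.2033
  C            -1.528      0.5092
  E             33.89      0.7126
  solve Keq expr → x = 0.5092; check Q = 1.8300e-05
Then change container volume by factor 1.25 (V_new/V_old).
Step 3:
                    A           C
  I             27.12      0.5701
  C             0.548     -0.1827
  E             27.66      0.3874
  solve Keq expr → x = -0.1827; check Q = 1.8300e-05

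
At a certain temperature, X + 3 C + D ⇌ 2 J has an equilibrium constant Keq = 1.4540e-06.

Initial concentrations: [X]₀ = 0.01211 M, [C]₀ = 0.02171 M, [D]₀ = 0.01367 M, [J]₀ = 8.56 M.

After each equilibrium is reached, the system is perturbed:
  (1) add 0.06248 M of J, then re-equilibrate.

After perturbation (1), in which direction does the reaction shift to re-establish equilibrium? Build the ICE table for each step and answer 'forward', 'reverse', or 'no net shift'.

Q₀ = 4.3257e+10 vs Keq = 1.4540e-06 ⇒ Q>K, reverse
Step 1:
                   X          C          D          J
  Initial    0.01211    0.02171    0.01367       8.56
  Change       4.168       12.5      4.168     -8.336
  Equil         4.18      12.53      4.182     0.2235
  solve Keq expr → x = -4.168; check Q = 1.4540e-06
Then add 0.06248 M of J.
Step 2:
                   X          C          D          J
  Initial       4.18      12.53      4.182      0.286
  Change     0.02927    0.08782    0.02927   -0.05854
  Equil         4.21      12.61      4.211     0.2275
  solve Keq expr → x = -0.02927; check Q = 1.4540e-06

Direction: reverse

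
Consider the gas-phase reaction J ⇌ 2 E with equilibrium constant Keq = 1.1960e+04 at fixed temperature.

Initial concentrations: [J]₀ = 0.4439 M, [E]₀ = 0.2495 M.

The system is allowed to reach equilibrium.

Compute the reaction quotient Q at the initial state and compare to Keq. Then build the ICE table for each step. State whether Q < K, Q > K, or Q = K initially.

Q₀ = 0.1402; Q < K (proceeds forward)

Q₀ = 0.1402 vs Keq = 1.1960e+04 ⇒ Q<K, forward
Step 1:
                   J          E
  Initial     0.4439     0.2495
  Change     -0.4438     0.8876
  Equil   1.0811e-04      1.137
  solve Keq expr → x = 0.4438; check Q = 1.1960e+04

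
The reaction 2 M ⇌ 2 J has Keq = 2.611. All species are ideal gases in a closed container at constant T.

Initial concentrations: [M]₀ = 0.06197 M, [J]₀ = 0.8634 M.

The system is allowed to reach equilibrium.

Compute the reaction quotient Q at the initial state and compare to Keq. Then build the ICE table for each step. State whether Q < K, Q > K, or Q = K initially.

Q₀ = 194.1; Q > K (proceeds reverse)

Q₀ = 194.1 vs Keq = 2.611 ⇒ Q>K, reverse
Step 1:
                  M         J
  I         0.06197    0.8634
  C          0.2918   -0.2918
  E          0.3538    0.5716
  solve Keq expr → x = -0.1459; check Q = 2.611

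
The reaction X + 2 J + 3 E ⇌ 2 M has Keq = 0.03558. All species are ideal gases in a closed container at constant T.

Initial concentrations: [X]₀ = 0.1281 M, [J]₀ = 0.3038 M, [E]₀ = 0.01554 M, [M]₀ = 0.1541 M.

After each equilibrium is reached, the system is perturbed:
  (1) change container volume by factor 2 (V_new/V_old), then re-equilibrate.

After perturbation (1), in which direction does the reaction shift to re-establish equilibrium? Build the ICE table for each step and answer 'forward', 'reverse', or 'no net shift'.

Direction: reverse

Q₀ = 5.3521e+05 vs Keq = 0.03558 ⇒ Q>K, reverse
Step 1:
                    X           J           E           M
  Initial      0.1281      0.3038     0.01554      0.1541
  Change      0.07479      0.1496      0.2244     -0.1496
  Equil        0.2029      0.4534      0.2399    0.004526
  solve Keq expr → x = -0.07479; check Q = 0.03558
Then change container volume by factor 2 (V_new/V_old).
Step 2:
                    X           J           E           M
  Initial      0.1014      0.2267        0.12    0.002263
  Change   8.3638e-04    0.001673    0.002509   -0.001673
  Equil        0.1023      0.2284      0.1225  5.9035e-04
  solve Keq expr → x = -8.3638e-04; check Q = 0.03558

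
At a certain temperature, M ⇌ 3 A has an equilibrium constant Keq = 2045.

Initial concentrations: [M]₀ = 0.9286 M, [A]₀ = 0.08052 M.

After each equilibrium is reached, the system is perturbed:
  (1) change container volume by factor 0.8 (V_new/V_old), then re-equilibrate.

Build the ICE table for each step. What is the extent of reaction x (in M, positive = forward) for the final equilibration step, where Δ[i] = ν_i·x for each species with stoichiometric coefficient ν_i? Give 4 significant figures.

x = -0.007411 M

Q₀ = 5.6219e-04 vs Keq = 2045 ⇒ Q<K, forward
Step 1:
                   M          A
  I           0.9286    0.08052
  C          -0.9175      2.752
  E          0.01112      2.833
  solve Keq expr → x = 0.9175; check Q = 2045
Then change container volume by factor 0.8 (V_new/V_old).
Step 2:
                   M          A
  I           0.0139      3.541
  C         0.007411   -0.02223
  E          0.02131      3.519
  solve Keq expr → x = -0.007411; check Q = 2045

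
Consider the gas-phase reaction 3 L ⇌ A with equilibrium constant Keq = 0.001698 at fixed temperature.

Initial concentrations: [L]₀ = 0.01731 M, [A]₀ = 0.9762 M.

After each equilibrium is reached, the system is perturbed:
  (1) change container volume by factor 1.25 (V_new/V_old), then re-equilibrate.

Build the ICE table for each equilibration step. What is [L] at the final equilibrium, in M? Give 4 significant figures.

Q₀ = 1.8821e+05 vs Keq = 0.001698 ⇒ Q>K, reverse
Step 1:
                  L         A
  init      0.01731    0.9762
  Δ           2.813   -0.9377
  eq           2.83    0.0385
  solve Keq expr → x = -0.9377; check Q = 0.001698
Then change container volume by factor 1.25 (V_new/V_old).
Step 2:
                  L         A
  init        2.264    0.0308
  Δ         0.03082  -0.01027
  eq          2.295   0.02053
  solve Keq expr → x = -0.01027; check Q = 0.001698

[L]_eq = 2.295 M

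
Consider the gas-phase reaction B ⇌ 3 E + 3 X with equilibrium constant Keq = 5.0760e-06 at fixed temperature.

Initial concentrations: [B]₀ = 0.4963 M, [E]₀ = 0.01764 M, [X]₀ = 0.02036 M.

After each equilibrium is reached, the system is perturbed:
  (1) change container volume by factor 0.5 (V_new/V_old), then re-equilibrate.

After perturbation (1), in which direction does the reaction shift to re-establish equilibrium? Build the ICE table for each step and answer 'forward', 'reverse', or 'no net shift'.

Direction: reverse

Q₀ = 9.3344e-11 vs Keq = 5.0760e-06 ⇒ Q<K, forward
Step 1:
                   B          E          X
  init        0.4963    0.01764    0.02036
  Δ         -0.03212    0.09636    0.09636
  eq          0.4642      0.114     0.1167
  solve Keq expr → x = 0.03212; check Q = 5.0760e-06
Then change container volume by factor 0.5 (V_new/V_old).
Step 2:
                   B          E          X
  init        0.9284      0.228     0.2334
  Δ          0.03348    -0.1004    -0.1004
  eq          0.9618     0.1276      0.133
  solve Keq expr → x = -0.03348; check Q = 5.0760e-06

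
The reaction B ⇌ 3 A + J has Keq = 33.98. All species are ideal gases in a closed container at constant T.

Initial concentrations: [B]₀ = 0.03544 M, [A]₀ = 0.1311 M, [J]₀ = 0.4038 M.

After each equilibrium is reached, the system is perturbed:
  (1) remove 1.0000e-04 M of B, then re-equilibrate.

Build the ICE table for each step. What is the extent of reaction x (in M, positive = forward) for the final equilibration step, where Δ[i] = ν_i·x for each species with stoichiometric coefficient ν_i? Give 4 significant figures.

Q₀ = 0.02567 vs Keq = 33.98 ⇒ Q<K, forward
Step 1:
                    B           A           J
  I           0.03544      0.1311      0.4038
  C          -0.03527      0.1058     0.03527
  E        1.7180e-04      0.2369      0.4391
  solve Keq expr → x = 0.03527; check Q = 33.98
Then remove 1.0000e-04 M of B.
Step 2:
                    B           A           J
  I        7.1802e-05      0.2369      0.4391
  C        9.9314e-05 -2.9794e-04 -9.9314e-05
  E        1.7112e-04      0.2366       0.439
  solve Keq expr → x = -9.9314e-05; check Q = 33.98

x = -9.9314e-05 M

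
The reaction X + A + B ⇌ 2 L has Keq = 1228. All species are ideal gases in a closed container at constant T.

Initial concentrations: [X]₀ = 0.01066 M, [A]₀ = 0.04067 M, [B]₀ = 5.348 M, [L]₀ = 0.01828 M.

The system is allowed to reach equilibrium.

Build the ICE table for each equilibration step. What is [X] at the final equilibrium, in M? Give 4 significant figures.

[X]_eq = 7.9641e-06 M

Q₀ = 0.1441 vs Keq = 1228 ⇒ Q<K, forward
Step 1:
                  X         A         B         L
  I         0.01066   0.04067     5.348   0.01828
  C        -0.01065  -0.01065  -0.01065    0.0213
  E       7.9641e-06   0.03002     5.337   0.03958
  solve Keq expr → x = 0.01065; check Q = 1228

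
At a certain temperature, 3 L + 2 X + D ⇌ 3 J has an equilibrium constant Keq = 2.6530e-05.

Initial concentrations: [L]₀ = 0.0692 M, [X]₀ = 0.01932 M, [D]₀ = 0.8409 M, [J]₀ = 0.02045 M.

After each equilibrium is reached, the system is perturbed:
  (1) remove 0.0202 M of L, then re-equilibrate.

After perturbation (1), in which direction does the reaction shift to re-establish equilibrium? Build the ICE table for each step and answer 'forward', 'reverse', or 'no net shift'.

Q₀ = 82.22 vs Keq = 2.6530e-05 ⇒ Q>K, reverse
Step 1:
                   L          X          D          J
  I           0.0692    0.01932     0.8409    0.02045
  C          0.02019    0.01346   0.006731   -0.02019
  E          0.08939    0.03278     0.8476 2.5844e-04
  solve Keq expr → x = -0.006731; check Q = 2.6530e-05
Then remove 0.0202 M of L.
Step 2:
                   L          X          D          J
  I          0.06919    0.03278     0.8476 2.5844e-04
  C       5.8073e-05 3.8715e-05 1.9358e-05 -5.8073e-05
  E          0.06925    0.03282     0.8476 2.0037e-04
  solve Keq expr → x = -1.9358e-05; check Q = 2.6530e-05

Direction: reverse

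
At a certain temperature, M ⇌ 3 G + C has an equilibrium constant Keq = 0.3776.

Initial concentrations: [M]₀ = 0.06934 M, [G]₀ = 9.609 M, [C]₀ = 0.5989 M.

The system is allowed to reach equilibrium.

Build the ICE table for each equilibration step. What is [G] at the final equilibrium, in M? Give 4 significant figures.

Q₀ = 7663 vs Keq = 0.3776 ⇒ Q>K, reverse
Step 1:
                   M          G          C
  I          0.06934      9.609     0.5989
  C           0.5984     -1.795    -0.5984
  E           0.6677      7.814 5.2847e-04
  solve Keq expr → x = -0.5984; check Q = 0.3776

[G]_eq = 7.814 M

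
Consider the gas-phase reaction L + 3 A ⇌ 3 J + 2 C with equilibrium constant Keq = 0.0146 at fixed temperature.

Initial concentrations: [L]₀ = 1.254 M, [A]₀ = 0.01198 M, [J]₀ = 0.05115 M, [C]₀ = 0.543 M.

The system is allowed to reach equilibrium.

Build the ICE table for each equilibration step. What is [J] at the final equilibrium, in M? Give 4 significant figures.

[J]_eq = 0.0183 M

Q₀ = 18.3 vs Keq = 0.0146 ⇒ Q>K, reverse
Step 1:
                  L         A         J         C
  Initial     1.254   0.01198   0.05115     0.543
  Change    0.01095   0.03285  -0.03285   -0.0219
  Equil       1.265   0.04483    0.0183    0.5211
  solve Keq expr → x = -0.01095; check Q = 0.0146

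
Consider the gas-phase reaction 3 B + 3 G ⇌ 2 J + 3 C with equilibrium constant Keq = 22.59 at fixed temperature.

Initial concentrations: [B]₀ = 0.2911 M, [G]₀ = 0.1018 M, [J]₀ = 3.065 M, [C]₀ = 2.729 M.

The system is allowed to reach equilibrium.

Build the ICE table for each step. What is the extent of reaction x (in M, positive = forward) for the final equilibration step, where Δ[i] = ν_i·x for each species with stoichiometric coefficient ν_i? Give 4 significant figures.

x = -0.2986 M

Q₀ = 7.3367e+06 vs Keq = 22.59 ⇒ Q>K, reverse
Step 1:
                   B          G          J          C
  Initial     0.2911     0.1018      3.065      2.729
  Change      0.8959     0.8959    -0.5972    -0.8959
  Equil        1.187     0.9977      2.468      1.833
  solve Keq expr → x = -0.2986; check Q = 22.59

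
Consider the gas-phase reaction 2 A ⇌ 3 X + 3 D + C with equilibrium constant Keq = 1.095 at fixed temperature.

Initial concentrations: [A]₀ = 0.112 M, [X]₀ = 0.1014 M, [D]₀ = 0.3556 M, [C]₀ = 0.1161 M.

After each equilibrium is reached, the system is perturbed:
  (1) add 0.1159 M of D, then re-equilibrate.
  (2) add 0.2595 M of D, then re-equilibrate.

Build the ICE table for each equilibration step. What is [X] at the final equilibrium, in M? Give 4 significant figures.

Q₀ = 4.3391e-04 vs Keq = 1.095 ⇒ Q<K, forward
Step 1:
                   A          X          D          C
  Initial      0.112     0.1014     0.3556     0.1161
  Change    -0.09551     0.1433     0.1433    0.04775
  Equil      0.01649     0.2447     0.4989     0.1639
  solve Keq expr → x = 0.04775; check Q = 1.095
Then add 0.1159 M of D.
Step 2:
                   A          X          D          C
  Initial    0.01649     0.2447     0.6148     0.1639
  Change    0.004607  -0.006911  -0.006911  -0.002304
  Equil       0.0211     0.2377     0.6078     0.1615
  solve Keq expr → x = -0.002304; check Q = 1.095
Then add 0.2595 M of D.
Step 3:
                   A          X          D          C
  Initial     0.0211     0.2377     0.8673     0.1615
  Change     0.01012   -0.01518   -0.01518  -0.005062
  Equil      0.03122     0.2226     0.8522     0.1565
  solve Keq expr → x = -0.005062; check Q = 1.095

[X]_eq = 0.2226 M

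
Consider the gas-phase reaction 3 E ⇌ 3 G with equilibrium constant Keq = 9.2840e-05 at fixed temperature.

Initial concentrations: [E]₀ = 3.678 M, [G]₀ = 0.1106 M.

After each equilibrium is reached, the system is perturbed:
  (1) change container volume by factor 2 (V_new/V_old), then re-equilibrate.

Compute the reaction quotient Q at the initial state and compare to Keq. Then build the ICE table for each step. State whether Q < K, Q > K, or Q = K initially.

Q₀ = 2.7191e-05 vs Keq = 9.2840e-05 ⇒ Q<K, forward
Step 1:
                  E         G
  init        3.678    0.1106
  Δ        -0.05352   0.05352
  eq          3.624    0.1641
  solve Keq expr → x = 0.01784; check Q = 9.2840e-05
Then change container volume by factor 2 (V_new/V_old).
Step 2:
                  E         G
  init        1.812   0.08206
  Δ               0         0
  eq          1.812   0.08206
  solve Keq expr → x = 0; check Q = 9.2840e-05

Q₀ = 2.7191e-05; Q < K (proceeds forward)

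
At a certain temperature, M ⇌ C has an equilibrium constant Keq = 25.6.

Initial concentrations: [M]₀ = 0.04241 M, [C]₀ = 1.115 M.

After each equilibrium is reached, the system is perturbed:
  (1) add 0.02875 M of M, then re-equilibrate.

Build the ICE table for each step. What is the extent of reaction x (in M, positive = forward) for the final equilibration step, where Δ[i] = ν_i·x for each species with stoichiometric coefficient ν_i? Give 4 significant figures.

Q₀ = 26.29 vs Keq = 25.6 ⇒ Q>K, reverse
Step 1:
                   M          C
  I          0.04241      1.115
  C         0.001102  -0.001102
  E          0.04351      1.114
  solve Keq expr → x = -0.001102; check Q = 25.6
Then add 0.02875 M of M.
Step 2:
                   M          C
  I          0.07226      1.114
  C         -0.02767    0.02767
  E          0.04459      1.142
  solve Keq expr → x = 0.02767; check Q = 25.6

x = 0.02767 M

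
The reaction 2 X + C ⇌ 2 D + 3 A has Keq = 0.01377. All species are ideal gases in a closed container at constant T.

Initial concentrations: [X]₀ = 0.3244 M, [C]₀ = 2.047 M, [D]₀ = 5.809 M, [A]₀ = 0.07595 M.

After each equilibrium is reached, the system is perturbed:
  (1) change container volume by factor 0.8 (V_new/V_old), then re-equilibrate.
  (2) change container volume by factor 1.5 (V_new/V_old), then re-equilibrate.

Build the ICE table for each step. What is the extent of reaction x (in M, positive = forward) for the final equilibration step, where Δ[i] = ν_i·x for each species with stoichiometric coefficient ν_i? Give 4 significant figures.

x = 0.003237 M

Q₀ = 0.06863 vs Keq = 0.01377 ⇒ Q>K, reverse
Step 1:
                    X           C           D           A
  Initial      0.3244       2.047       5.809     0.07595
  Change      0.01968    0.009842    -0.01968    -0.02953
  Equil        0.3441       2.057       5.789     0.04642
  solve Keq expr → x = -0.009842; check Q = 0.01377
Then change container volume by factor 0.8 (V_new/V_old).
Step 2:
                    X           C           D           A
  Initial      0.4301       2.571       7.237     0.05803
  Change      0.00506     0.00253    -0.00506    -0.00759
  Equil        0.4352       2.574       7.232     0.05044
  solve Keq expr → x = -0.00253; check Q = 0.01377
Then change container volume by factor 1.5 (V_new/V_old).
Step 3:
                    X           C           D           A
  Initial      0.2901       1.716       4.821     0.03363
  Change    -0.006475   -0.003237    0.006475    0.009712
  Equil        0.2836       1.712       4.828     0.04334
  solve Keq expr → x = 0.003237; check Q = 0.01377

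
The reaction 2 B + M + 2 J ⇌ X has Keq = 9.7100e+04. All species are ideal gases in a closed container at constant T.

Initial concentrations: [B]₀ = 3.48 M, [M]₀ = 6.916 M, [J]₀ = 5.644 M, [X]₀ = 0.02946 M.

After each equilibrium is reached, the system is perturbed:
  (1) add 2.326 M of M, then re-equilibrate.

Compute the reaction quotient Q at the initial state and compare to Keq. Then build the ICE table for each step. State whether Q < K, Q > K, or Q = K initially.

Q₀ = 1.1042e-05 vs Keq = 9.7100e+04 ⇒ Q<K, forward
Step 1:
                  B         M         J         X
  Initial      3.48     6.916     5.644   0.02946
  Change     -3.479     -1.74    -3.479      1.74
  Equil   8.6658e-04     5.176     2.165     1.769
  solve Keq expr → x = 1.74; check Q = 9.7100e+04
Then add 2.326 M of M.
Step 2:
                  B         M         J         X
  Initial 8.6658e-04     7.502     2.165     1.769
  Change  -1.4670e-04 -7.3348e-05 -1.4670e-04 7.3348e-05
  Equil   7.1989e-04     7.502     2.165     1.769
  solve Keq expr → x = 7.3348e-05; check Q = 9.7100e+04

Q₀ = 1.1042e-05; Q < K (proceeds forward)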